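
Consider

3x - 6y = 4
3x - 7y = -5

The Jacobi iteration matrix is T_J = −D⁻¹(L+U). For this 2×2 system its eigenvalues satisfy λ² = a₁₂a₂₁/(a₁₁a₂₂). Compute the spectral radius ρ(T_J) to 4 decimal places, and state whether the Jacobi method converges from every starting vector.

a₁₂a₂₁/(a₁₁a₂₂) = (-6)·(3) / ((3)·(-7)) = 0.857143
ρ = √|0.857143| = √0.857143 = 0.9258
ρ < 1, so Jacobi converges

0.9258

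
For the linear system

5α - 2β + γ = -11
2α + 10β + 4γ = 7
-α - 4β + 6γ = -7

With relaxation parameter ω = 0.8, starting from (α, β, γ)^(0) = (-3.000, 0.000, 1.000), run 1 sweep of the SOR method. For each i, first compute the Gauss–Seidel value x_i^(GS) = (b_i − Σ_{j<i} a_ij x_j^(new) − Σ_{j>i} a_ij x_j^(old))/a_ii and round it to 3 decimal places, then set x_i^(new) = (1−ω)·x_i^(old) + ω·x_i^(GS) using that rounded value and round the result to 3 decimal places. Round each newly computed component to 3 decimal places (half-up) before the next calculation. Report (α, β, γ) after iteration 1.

Iteration 1:
  α: GS value = (-11 - (-2)·0.000 - (1)·1.000) / (5) = -2.400;  α ← (1−ω)·-3.000 + ω·-2.400 = -2.520
  β: GS value = (7 - (2)·-2.520 - (4)·1.000) / (10) = 0.804;  β ← (1−ω)·0.000 + ω·0.804 = 0.643
  γ: GS value = (-7 - (-1)·-2.520 - (-4)·0.643) / (6) = -1.158;  γ ← (1−ω)·1.000 + ω·-1.158 = -0.726

(-2.520, 0.643, -0.726)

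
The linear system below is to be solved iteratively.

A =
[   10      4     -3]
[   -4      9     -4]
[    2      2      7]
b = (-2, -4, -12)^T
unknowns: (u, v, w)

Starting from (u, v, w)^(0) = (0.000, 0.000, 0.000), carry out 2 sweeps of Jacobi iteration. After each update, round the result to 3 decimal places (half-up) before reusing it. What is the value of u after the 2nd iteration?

-0.537

Iteration 1:
  u = (-2 - (4)·0.000 - (-3)·0.000) / (10) = -0.200
  v = (-4 - (-4)·0.000 - (-4)·0.000) / (9) = -0.444
  w = (-12 - (2)·0.000 - (2)·0.000) / (7) = -1.714
Iteration 2:
  u = (-2 - (4)·-0.444 - (-3)·-1.714) / (10) = -0.537
  v = (-4 - (-4)·-0.200 - (-4)·-1.714) / (9) = -1.295
  w = (-12 - (2)·-0.200 - (2)·-0.444) / (7) = -1.530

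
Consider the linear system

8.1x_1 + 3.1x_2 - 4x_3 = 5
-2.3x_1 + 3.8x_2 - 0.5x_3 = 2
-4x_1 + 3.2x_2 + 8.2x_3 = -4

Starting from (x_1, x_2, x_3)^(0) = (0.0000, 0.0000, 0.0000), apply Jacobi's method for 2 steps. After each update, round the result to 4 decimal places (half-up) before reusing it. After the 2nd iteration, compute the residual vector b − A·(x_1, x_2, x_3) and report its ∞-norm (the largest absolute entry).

2.7593

Iteration 1:
  x_1 = (5 - (3.1)·0.0000 - (-4)·0.0000) / (8.1) = 0.6173
  x_2 = (2 - (-2.3)·0.0000 - (-0.5)·0.0000) / (3.8) = 0.5263
  x_3 = (-4 - (-4)·0.0000 - (3.2)·0.0000) / (8.2) = -0.4878
Iteration 2:
  x_1 = (5 - (3.1)·0.5263 - (-4)·-0.4878) / (8.1) = 0.1750
  x_2 = (2 - (-2.3)·0.6173 - (-0.5)·-0.4878) / (3.8) = 0.8358
  x_3 = (-4 - (-4)·0.6173 - (3.2)·0.5263) / (8.2) = -0.3921
Residual b − A·x = (-0.5769, -0.9696, -2.7593); ∞-norm = 2.7593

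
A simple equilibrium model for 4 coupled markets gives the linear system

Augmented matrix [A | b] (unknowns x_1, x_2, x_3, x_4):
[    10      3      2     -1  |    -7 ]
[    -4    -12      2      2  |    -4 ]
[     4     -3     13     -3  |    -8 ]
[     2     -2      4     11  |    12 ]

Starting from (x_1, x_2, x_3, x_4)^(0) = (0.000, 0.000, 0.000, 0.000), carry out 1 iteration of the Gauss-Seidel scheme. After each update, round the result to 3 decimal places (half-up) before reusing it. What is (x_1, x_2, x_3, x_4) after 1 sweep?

Iteration 1:
  x_1 = (-7 - (3)·0.000 - (2)·0.000 - (-1)·0.000) / (10) = -0.700
  x_2 = (-4 - (-4)·-0.700 - (2)·0.000 - (2)·0.000) / (-12) = 0.567
  x_3 = (-8 - (4)·-0.700 - (-3)·0.567 - (-3)·0.000) / (13) = -0.269
  x_4 = (12 - (2)·-0.700 - (-2)·0.567 - (4)·-0.269) / (11) = 1.419

(-0.700, 0.567, -0.269, 1.419)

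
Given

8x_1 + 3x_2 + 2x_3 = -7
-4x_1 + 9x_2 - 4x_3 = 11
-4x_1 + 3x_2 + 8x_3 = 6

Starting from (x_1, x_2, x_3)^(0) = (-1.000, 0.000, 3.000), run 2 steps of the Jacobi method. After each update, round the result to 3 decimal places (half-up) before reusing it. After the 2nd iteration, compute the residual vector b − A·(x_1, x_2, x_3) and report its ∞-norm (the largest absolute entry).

Iteration 1:
  x_1 = (-7 - (3)·0.000 - (2)·3.000) / (8) = -1.625
  x_2 = (11 - (-4)·-1.000 - (-4)·3.000) / (9) = 2.111
  x_3 = (6 - (-4)·-1.000 - (3)·0.000) / (8) = 0.250
Iteration 2:
  x_1 = (-7 - (3)·2.111 - (2)·0.250) / (8) = -1.729
  x_2 = (11 - (-4)·-1.625 - (-4)·0.250) / (9) = 0.611
  x_3 = (6 - (-4)·-1.625 - (3)·2.111) / (8) = -0.854
Residual b − A·x = (6.707, -4.831, 4.083); ∞-norm = 6.707

6.707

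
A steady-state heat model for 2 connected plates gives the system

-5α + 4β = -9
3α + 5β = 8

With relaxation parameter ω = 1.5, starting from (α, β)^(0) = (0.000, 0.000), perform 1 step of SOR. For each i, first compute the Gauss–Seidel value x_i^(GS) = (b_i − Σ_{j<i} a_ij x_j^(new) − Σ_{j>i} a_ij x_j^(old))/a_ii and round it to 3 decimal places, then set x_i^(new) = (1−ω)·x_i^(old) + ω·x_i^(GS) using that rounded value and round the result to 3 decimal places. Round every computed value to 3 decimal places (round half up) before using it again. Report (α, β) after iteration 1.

Iteration 1:
  α: GS value = (-9 - (4)·0.000) / (-5) = 1.800;  α ← (1−ω)·0.000 + ω·1.800 = 2.700
  β: GS value = (8 - (3)·2.700) / (5) = -0.020;  β ← (1−ω)·0.000 + ω·-0.020 = -0.030

(2.700, -0.030)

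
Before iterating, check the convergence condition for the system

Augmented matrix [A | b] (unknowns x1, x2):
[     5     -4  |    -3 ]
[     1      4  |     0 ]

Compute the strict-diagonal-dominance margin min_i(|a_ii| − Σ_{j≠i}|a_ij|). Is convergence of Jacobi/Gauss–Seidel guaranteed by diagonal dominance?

1

row 1: |5| − (4) = 1
row 2: |4| − (1) = 3
minimum over rows = 1 → strictly diagonally dominant (convergence guaranteed)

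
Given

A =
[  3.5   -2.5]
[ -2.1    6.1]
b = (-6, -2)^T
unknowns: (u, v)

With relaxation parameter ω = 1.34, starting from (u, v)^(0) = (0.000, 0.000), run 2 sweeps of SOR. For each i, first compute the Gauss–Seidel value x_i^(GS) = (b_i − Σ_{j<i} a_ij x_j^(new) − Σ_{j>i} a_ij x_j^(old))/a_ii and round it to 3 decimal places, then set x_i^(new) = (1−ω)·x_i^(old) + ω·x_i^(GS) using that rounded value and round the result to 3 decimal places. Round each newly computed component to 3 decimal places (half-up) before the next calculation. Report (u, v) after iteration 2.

(-2.951, -1.291)

Iteration 1:
  u: GS value = (-6 - (-2.5)·0.000) / (3.5) = -1.714;  u ← (1−ω)·0.000 + ω·-1.714 = -2.297
  v: GS value = (-2 - (-2.1)·-2.297) / (6.1) = -1.119;  v ← (1−ω)·0.000 + ω·-1.119 = -1.499
Iteration 2:
  u: GS value = (-6 - (-2.5)·-1.499) / (3.5) = -2.785;  u ← (1−ω)·-2.297 + ω·-2.785 = -2.951
  v: GS value = (-2 - (-2.1)·-2.951) / (6.1) = -1.344;  v ← (1−ω)·-1.499 + ω·-1.344 = -1.291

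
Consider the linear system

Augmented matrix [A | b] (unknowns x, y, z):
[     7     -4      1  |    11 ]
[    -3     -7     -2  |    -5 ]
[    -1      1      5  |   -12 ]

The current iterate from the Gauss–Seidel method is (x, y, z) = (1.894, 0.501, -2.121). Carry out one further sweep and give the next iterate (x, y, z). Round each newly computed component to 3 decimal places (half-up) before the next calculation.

One sweep:
  x = (11 - (-4)·0.501 - (1)·-2.121) / (7) = 2.161
  y = (-5 - (-3)·2.161 - (-2)·-2.121) / (-7) = 0.394
  z = (-12 - (-1)·2.161 - (1)·0.394) / (5) = -2.047

(2.161, 0.394, -2.047)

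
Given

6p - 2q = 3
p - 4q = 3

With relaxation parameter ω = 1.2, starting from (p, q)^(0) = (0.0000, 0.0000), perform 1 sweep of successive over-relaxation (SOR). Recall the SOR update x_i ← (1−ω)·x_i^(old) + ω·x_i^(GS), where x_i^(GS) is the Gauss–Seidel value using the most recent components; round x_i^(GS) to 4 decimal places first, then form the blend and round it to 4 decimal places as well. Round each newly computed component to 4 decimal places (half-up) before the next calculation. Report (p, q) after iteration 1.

(0.6000, -0.7200)

Iteration 1:
  p: GS value = (3 - (-2)·0.0000) / (6) = 0.5000;  p ← (1−ω)·0.0000 + ω·0.5000 = 0.6000
  q: GS value = (3 - (1)·0.6000) / (-4) = -0.6000;  q ← (1−ω)·0.0000 + ω·-0.6000 = -0.7200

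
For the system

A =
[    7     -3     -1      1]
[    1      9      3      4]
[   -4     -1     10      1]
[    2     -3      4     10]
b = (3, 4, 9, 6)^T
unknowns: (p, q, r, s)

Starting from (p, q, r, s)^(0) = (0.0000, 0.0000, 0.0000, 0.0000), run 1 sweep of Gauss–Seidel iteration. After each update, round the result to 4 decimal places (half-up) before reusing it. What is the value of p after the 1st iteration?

Iteration 1:
  p = (3 - (-3)·0.0000 - (-1)·0.0000 - (1)·0.0000) / (7) = 0.4286
  q = (4 - (1)·0.4286 - (3)·0.0000 - (4)·0.0000) / (9) = 0.3968
  r = (9 - (-4)·0.4286 - (-1)·0.3968 - (1)·0.0000) / (10) = 1.1111
  s = (6 - (2)·0.4286 - (-3)·0.3968 - (4)·1.1111) / (10) = 0.1889

0.4286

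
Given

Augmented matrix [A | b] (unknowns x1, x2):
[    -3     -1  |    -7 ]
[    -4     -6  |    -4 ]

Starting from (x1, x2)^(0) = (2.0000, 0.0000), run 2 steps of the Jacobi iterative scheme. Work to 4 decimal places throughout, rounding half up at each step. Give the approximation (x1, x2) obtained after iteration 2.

(2.5556, -0.8889)

Iteration 1:
  x1 = (-7 - (-1)·0.0000) / (-3) = 2.3333
  x2 = (-4 - (-4)·2.0000) / (-6) = -0.6667
Iteration 2:
  x1 = (-7 - (-1)·-0.6667) / (-3) = 2.5556
  x2 = (-4 - (-4)·2.3333) / (-6) = -0.8889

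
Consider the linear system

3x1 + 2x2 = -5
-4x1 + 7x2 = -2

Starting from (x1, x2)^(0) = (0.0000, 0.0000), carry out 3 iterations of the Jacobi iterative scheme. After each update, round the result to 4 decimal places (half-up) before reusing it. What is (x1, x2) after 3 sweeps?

(-0.8413, -1.1293)

Iteration 1:
  x1 = (-5 - (2)·0.0000) / (3) = -1.6667
  x2 = (-2 - (-4)·0.0000) / (7) = -0.2857
Iteration 2:
  x1 = (-5 - (2)·-0.2857) / (3) = -1.4762
  x2 = (-2 - (-4)·-1.6667) / (7) = -1.2381
Iteration 3:
  x1 = (-5 - (2)·-1.2381) / (3) = -0.8413
  x2 = (-2 - (-4)·-1.4762) / (7) = -1.1293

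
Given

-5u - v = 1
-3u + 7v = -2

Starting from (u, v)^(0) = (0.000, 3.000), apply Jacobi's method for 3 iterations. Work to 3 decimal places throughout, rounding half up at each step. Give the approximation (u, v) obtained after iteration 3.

(-0.074, -0.347)

Iteration 1:
  u = (1 - (-1)·3.000) / (-5) = -0.800
  v = (-2 - (-3)·0.000) / (7) = -0.286
Iteration 2:
  u = (1 - (-1)·-0.286) / (-5) = -0.143
  v = (-2 - (-3)·-0.800) / (7) = -0.629
Iteration 3:
  u = (1 - (-1)·-0.629) / (-5) = -0.074
  v = (-2 - (-3)·-0.143) / (7) = -0.347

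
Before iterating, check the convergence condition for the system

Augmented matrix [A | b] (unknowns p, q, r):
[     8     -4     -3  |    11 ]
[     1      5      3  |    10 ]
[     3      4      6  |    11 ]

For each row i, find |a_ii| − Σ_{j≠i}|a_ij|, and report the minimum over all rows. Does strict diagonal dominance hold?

row 1: |8| − (4+3) = 1
row 2: |5| − (1+3) = 1
row 3: |6| − (3+4) = -1
minimum over rows = -1 → not strictly diagonally dominant

-1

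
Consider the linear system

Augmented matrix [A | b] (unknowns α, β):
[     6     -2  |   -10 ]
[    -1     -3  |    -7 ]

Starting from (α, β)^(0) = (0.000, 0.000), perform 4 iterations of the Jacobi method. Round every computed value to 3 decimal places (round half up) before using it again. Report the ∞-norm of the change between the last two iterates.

0.086

Iteration 1:
  α = (-10 - (-2)·0.000) / (6) = -1.667
  β = (-7 - (-1)·0.000) / (-3) = 2.333
Iteration 2:
  α = (-10 - (-2)·2.333) / (6) = -0.889
  β = (-7 - (-1)·-1.667) / (-3) = 2.889
Iteration 3:
  α = (-10 - (-2)·2.889) / (6) = -0.704
  β = (-7 - (-1)·-0.889) / (-3) = 2.630
Iteration 4:
  α = (-10 - (-2)·2.630) / (6) = -0.790
  β = (-7 - (-1)·-0.704) / (-3) = 2.568
Change: (-0.086, -0.062) → max |·| = 0.086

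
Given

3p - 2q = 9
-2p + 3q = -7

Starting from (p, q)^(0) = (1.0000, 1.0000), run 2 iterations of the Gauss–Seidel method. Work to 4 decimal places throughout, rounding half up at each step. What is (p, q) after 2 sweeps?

Iteration 1:
  p = (9 - (-2)·1.0000) / (3) = 3.6667
  q = (-7 - (-2)·3.6667) / (3) = 0.1111
Iteration 2:
  p = (9 - (-2)·0.1111) / (3) = 3.0741
  q = (-7 - (-2)·3.0741) / (3) = -0.2839

(3.0741, -0.2839)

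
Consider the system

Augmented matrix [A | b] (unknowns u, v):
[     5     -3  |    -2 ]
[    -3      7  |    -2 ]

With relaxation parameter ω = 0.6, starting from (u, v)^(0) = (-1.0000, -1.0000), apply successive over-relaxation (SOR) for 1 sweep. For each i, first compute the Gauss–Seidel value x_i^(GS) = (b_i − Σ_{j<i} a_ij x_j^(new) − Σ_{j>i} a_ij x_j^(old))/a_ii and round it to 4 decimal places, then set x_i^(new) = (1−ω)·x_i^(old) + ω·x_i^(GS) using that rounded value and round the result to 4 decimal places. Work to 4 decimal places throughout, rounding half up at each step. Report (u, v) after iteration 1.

(-1.0000, -0.8286)

Iteration 1:
  u: GS value = (-2 - (-3)·-1.0000) / (5) = -1.0000;  u ← (1−ω)·-1.0000 + ω·-1.0000 = -1.0000
  v: GS value = (-2 - (-3)·-1.0000) / (7) = -0.7143;  v ← (1−ω)·-1.0000 + ω·-0.7143 = -0.8286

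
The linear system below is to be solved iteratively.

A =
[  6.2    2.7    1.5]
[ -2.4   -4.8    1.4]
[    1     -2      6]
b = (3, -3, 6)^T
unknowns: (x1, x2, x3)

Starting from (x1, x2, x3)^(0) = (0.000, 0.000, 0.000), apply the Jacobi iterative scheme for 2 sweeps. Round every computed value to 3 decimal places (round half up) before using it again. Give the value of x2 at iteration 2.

0.675

Iteration 1:
  x1 = (3 - (2.7)·0.000 - (1.5)·0.000) / (6.2) = 0.484
  x2 = (-3 - (-2.4)·0.000 - (1.4)·0.000) / (-4.8) = 0.625
  x3 = (6 - (1)·0.000 - (-2)·0.000) / (6) = 1.000
Iteration 2:
  x1 = (3 - (2.7)·0.625 - (1.5)·1.000) / (6.2) = -0.030
  x2 = (-3 - (-2.4)·0.484 - (1.4)·1.000) / (-4.8) = 0.675
  x3 = (6 - (1)·0.484 - (-2)·0.625) / (6) = 1.128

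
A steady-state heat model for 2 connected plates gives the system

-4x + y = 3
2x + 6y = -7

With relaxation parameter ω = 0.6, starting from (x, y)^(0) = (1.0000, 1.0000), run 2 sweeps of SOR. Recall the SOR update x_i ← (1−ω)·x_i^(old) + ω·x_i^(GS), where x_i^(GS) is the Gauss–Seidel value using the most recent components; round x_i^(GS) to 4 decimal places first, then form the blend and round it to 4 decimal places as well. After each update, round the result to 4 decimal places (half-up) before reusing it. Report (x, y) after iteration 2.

Iteration 1:
  x: GS value = (3 - (1)·1.0000) / (-4) = -0.5000;  x ← (1−ω)·1.0000 + ω·-0.5000 = 0.1000
  y: GS value = (-7 - (2)·0.1000) / (6) = -1.2000;  y ← (1−ω)·1.0000 + ω·-1.2000 = -0.3200
Iteration 2:
  x: GS value = (3 - (1)·-0.3200) / (-4) = -0.8300;  x ← (1−ω)·0.1000 + ω·-0.8300 = -0.4580
  y: GS value = (-7 - (2)·-0.4580) / (6) = -1.0140;  y ← (1−ω)·-0.3200 + ω·-1.0140 = -0.7364

(-0.4580, -0.7364)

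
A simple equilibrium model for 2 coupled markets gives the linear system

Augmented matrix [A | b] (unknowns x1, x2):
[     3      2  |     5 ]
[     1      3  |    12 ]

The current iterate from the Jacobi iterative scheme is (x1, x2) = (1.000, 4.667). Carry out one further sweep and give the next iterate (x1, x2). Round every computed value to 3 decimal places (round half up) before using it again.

One sweep:
  x1 = (5 - (2)·4.667) / (3) = -1.445
  x2 = (12 - (1)·1.000) / (3) = 3.667

(-1.445, 3.667)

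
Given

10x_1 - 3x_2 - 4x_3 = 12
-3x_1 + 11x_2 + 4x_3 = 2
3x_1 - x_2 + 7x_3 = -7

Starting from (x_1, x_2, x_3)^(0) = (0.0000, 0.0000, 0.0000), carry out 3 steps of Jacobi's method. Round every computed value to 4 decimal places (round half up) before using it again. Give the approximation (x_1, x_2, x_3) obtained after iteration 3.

(0.8665, 0.9561, -1.2415)

Iteration 1:
  x_1 = (12 - (-3)·0.0000 - (-4)·0.0000) / (10) = 1.2000
  x_2 = (2 - (-3)·0.0000 - (4)·0.0000) / (11) = 0.1818
  x_3 = (-7 - (3)·0.0000 - (-1)·0.0000) / (7) = -1.0000
Iteration 2:
  x_1 = (12 - (-3)·0.1818 - (-4)·-1.0000) / (10) = 0.8545
  x_2 = (2 - (-3)·1.2000 - (4)·-1.0000) / (11) = 0.8727
  x_3 = (-7 - (3)·1.2000 - (-1)·0.1818) / (7) = -1.4883
Iteration 3:
  x_1 = (12 - (-3)·0.8727 - (-4)·-1.4883) / (10) = 0.8665
  x_2 = (2 - (-3)·0.8545 - (4)·-1.4883) / (11) = 0.9561
  x_3 = (-7 - (3)·0.8545 - (-1)·0.8727) / (7) = -1.2415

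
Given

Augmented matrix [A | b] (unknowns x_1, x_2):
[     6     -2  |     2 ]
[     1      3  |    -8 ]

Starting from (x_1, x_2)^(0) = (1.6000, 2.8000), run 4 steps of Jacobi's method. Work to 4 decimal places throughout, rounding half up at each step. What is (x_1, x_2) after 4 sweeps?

(-0.4741, -2.4346)

Iteration 1:
  x_1 = (2 - (-2)·2.8000) / (6) = 1.2667
  x_2 = (-8 - (1)·1.6000) / (3) = -3.2000
Iteration 2:
  x_1 = (2 - (-2)·-3.2000) / (6) = -0.7333
  x_2 = (-8 - (1)·1.2667) / (3) = -3.0889
Iteration 3:
  x_1 = (2 - (-2)·-3.0889) / (6) = -0.6963
  x_2 = (-8 - (1)·-0.7333) / (3) = -2.4222
Iteration 4:
  x_1 = (2 - (-2)·-2.4222) / (6) = -0.4741
  x_2 = (-8 - (1)·-0.6963) / (3) = -2.4346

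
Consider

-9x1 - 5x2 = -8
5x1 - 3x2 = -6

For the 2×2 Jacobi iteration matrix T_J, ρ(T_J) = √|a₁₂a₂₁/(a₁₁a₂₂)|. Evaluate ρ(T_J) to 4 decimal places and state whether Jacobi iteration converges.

0.9623

a₁₂a₂₁/(a₁₁a₂₂) = (-5)·(5) / ((-9)·(-3)) = -0.925926
ρ = √|-0.925926| = √0.925926 = 0.9623
ρ < 1, so Jacobi converges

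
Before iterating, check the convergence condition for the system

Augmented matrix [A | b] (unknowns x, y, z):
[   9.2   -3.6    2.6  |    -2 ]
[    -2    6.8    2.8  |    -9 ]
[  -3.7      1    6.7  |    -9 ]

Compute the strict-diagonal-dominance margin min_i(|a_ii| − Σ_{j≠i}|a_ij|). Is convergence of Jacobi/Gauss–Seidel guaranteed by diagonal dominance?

2

row 1: |9.2| − (3.6+2.6) = 3
row 2: |6.8| − (2+2.8) = 2
row 3: |6.7| − (3.7+1) = 2
minimum over rows = 2 → strictly diagonally dominant (convergence guaranteed)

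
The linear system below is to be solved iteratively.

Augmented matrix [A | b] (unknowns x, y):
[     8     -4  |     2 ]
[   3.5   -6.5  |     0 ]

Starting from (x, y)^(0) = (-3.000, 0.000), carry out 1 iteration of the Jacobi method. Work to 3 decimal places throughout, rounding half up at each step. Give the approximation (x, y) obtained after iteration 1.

(0.250, -1.615)

Iteration 1:
  x = (2 - (-4)·0.000) / (8) = 0.250
  y = (0 - (3.5)·-3.000) / (-6.5) = -1.615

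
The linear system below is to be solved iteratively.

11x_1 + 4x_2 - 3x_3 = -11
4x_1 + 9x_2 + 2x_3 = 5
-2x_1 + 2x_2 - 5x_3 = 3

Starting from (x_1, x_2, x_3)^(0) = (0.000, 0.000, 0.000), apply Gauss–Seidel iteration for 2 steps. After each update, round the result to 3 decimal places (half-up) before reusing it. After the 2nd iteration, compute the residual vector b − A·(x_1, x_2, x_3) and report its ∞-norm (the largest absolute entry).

0.323

Iteration 1:
  x_1 = (-11 - (4)·0.000 - (-3)·0.000) / (11) = -1.000
  x_2 = (5 - (4)·-1.000 - (2)·0.000) / (9) = 1.000
  x_3 = (3 - (-2)·-1.000 - (2)·1.000) / (-5) = 0.200
Iteration 2:
  x_1 = (-11 - (4)·1.000 - (-3)·0.200) / (11) = -1.309
  x_2 = (5 - (4)·-1.309 - (2)·0.200) / (9) = 1.093
  x_3 = (3 - (-2)·-1.309 - (2)·1.093) / (-5) = 0.361
Residual b − A·x = (0.110, -0.323, 0.001); ∞-norm = 0.323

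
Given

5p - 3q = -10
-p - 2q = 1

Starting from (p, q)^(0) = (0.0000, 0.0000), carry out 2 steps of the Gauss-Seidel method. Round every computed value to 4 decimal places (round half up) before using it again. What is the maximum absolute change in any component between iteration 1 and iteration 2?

0.3000

Iteration 1:
  p = (-10 - (-3)·0.0000) / (5) = -2.0000
  q = (1 - (-1)·-2.0000) / (-2) = 0.5000
Iteration 2:
  p = (-10 - (-3)·0.5000) / (5) = -1.7000
  q = (1 - (-1)·-1.7000) / (-2) = 0.3500
Change: (0.3000, -0.1500) → max |·| = 0.3000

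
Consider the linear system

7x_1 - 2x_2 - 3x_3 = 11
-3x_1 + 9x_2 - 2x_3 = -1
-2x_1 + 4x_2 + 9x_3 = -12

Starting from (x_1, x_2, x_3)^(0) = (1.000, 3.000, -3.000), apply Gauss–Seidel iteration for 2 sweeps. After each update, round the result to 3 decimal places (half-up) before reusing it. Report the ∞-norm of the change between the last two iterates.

Iteration 1:
  x_1 = (11 - (-2)·3.000 - (-3)·-3.000) / (7) = 1.143
  x_2 = (-1 - (-3)·1.143 - (-2)·-3.000) / (9) = -0.397
  x_3 = (-12 - (-2)·1.143 - (4)·-0.397) / (9) = -0.903
Iteration 2:
  x_1 = (11 - (-2)·-0.397 - (-3)·-0.903) / (7) = 1.071
  x_2 = (-1 - (-3)·1.071 - (-2)·-0.903) / (9) = 0.045
  x_3 = (-12 - (-2)·1.071 - (4)·0.045) / (9) = -1.115
Change: (-0.072, 0.442, -0.212) → max |·| = 0.442

0.442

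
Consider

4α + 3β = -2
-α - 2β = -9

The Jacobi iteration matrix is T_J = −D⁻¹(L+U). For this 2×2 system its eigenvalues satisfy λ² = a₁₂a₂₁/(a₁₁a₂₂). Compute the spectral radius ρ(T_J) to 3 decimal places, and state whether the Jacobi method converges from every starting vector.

0.612

a₁₂a₂₁/(a₁₁a₂₂) = (3)·(-1) / ((4)·(-2)) = 0.375000
ρ = √|0.375000| = √0.375000 = 0.612
ρ < 1, so Jacobi converges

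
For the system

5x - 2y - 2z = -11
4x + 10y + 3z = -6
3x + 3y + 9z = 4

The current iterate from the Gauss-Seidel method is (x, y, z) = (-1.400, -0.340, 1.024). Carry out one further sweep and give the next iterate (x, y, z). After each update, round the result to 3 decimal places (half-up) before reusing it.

(-1.926, -0.137, 1.132)

One sweep:
  x = (-11 - (-2)·-0.340 - (-2)·1.024) / (5) = -1.926
  y = (-6 - (4)·-1.926 - (3)·1.024) / (10) = -0.137
  z = (4 - (3)·-1.926 - (3)·-0.137) / (9) = 1.132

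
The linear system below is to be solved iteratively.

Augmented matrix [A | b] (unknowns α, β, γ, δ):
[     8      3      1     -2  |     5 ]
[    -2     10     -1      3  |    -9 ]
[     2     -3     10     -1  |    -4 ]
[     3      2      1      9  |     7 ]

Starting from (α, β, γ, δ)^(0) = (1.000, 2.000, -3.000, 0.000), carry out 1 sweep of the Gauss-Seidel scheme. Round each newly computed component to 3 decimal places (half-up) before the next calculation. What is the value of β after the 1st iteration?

-1.150

Iteration 1:
  α = (5 - (3)·2.000 - (1)·-3.000 - (-2)·0.000) / (8) = 0.250
  β = (-9 - (-2)·0.250 - (-1)·-3.000 - (3)·0.000) / (10) = -1.150
  γ = (-4 - (2)·0.250 - (-3)·-1.150 - (-1)·0.000) / (10) = -0.795
  δ = (7 - (3)·0.250 - (2)·-1.150 - (1)·-0.795) / (9) = 1.038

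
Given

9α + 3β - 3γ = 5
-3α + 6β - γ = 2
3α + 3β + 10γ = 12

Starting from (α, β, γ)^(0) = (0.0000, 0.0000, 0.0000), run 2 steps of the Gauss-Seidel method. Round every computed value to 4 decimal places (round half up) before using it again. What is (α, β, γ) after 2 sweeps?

(0.6352, 0.7926, 0.7717)

Iteration 1:
  α = (5 - (3)·0.0000 - (-3)·0.0000) / (9) = 0.5556
  β = (2 - (-3)·0.5556 - (-1)·0.0000) / (6) = 0.6111
  γ = (12 - (3)·0.5556 - (3)·0.6111) / (10) = 0.8500
Iteration 2:
  α = (5 - (3)·0.6111 - (-3)·0.8500) / (9) = 0.6352
  β = (2 - (-3)·0.6352 - (-1)·0.8500) / (6) = 0.7926
  γ = (12 - (3)·0.6352 - (3)·0.7926) / (10) = 0.7717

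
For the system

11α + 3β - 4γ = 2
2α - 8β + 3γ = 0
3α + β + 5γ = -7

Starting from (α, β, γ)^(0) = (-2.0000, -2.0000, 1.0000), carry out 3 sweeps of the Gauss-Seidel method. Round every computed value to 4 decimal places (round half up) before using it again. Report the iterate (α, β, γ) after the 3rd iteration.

Iteration 1:
  α = (2 - (3)·-2.0000 - (-4)·1.0000) / (11) = 1.0909
  β = (0 - (2)·1.0909 - (3)·1.0000) / (-8) = 0.6477
  γ = (-7 - (3)·1.0909 - (1)·0.6477) / (5) = -2.1841
Iteration 2:
  α = (2 - (3)·0.6477 - (-4)·-2.1841) / (11) = -0.7890
  β = (0 - (2)·-0.7890 - (3)·-2.1841) / (-8) = -1.0163
  γ = (-7 - (3)·-0.7890 - (1)·-1.0163) / (5) = -0.7233
Iteration 3:
  α = (2 - (3)·-1.0163 - (-4)·-0.7233) / (11) = 0.1960
  β = (0 - (2)·0.1960 - (3)·-0.7233) / (-8) = -0.2222
  γ = (-7 - (3)·0.1960 - (1)·-0.2222) / (5) = -1.4732

(0.1960, -0.2222, -1.4732)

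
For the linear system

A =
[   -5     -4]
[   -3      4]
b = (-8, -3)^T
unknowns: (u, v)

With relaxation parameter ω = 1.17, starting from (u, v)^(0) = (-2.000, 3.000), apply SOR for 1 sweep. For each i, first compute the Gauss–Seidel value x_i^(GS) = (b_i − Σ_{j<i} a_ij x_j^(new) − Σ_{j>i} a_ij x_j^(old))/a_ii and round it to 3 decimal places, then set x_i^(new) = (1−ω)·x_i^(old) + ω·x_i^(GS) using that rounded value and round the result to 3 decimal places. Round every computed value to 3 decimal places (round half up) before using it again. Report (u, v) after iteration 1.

Iteration 1:
  u: GS value = (-8 - (-4)·3.000) / (-5) = -0.800;  u ← (1−ω)·-2.000 + ω·-0.800 = -0.596
  v: GS value = (-3 - (-3)·-0.596) / (4) = -1.197;  v ← (1−ω)·3.000 + ω·-1.197 = -1.910

(-0.596, -1.910)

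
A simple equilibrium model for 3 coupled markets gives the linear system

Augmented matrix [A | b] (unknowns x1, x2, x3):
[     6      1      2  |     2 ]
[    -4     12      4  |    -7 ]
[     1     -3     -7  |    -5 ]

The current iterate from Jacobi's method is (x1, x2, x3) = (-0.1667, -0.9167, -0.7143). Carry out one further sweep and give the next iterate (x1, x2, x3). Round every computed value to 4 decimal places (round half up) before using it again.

(0.7242, -0.4008, 1.0833)

One sweep:
  x1 = (2 - (1)·-0.9167 - (2)·-0.7143) / (6) = 0.7242
  x2 = (-7 - (-4)·-0.1667 - (4)·-0.7143) / (12) = -0.4008
  x3 = (-5 - (1)·-0.1667 - (-3)·-0.9167) / (-7) = 1.0833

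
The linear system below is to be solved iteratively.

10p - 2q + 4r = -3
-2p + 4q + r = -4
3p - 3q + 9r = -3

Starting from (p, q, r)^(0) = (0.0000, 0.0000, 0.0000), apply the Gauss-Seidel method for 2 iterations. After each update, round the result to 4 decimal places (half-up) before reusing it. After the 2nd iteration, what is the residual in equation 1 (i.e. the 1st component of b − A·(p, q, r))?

Iteration 1:
  p = (-3 - (-2)·0.0000 - (4)·0.0000) / (10) = -0.3000
  q = (-4 - (-2)·-0.3000 - (1)·0.0000) / (4) = -1.1500
  r = (-3 - (3)·-0.3000 - (-3)·-1.1500) / (9) = -0.6167
Iteration 2:
  p = (-3 - (-2)·-1.1500 - (4)·-0.6167) / (10) = -0.2833
  q = (-4 - (-2)·-0.2833 - (1)·-0.6167) / (4) = -0.9875
  r = (-3 - (3)·-0.2833 - (-3)·-0.9875) / (9) = -0.5681
Residual b − A·x = (0.1304, -0.0485, 0.0003)

0.1304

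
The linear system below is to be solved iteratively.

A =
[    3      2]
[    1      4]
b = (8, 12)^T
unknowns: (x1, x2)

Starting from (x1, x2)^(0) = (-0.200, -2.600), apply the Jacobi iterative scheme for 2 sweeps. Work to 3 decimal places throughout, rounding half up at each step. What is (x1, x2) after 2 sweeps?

Iteration 1:
  x1 = (8 - (2)·-2.600) / (3) = 4.400
  x2 = (12 - (1)·-0.200) / (4) = 3.050
Iteration 2:
  x1 = (8 - (2)·3.050) / (3) = 0.633
  x2 = (12 - (1)·4.400) / (4) = 1.900

(0.633, 1.900)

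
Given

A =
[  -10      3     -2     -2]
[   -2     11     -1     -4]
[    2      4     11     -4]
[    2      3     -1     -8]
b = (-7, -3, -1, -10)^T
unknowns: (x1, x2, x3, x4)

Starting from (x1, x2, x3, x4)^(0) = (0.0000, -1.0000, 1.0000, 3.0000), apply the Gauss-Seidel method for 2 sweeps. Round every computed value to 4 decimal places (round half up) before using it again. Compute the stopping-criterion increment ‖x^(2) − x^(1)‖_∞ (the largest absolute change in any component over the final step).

0.9237

Iteration 1:
  x1 = (-7 - (3)·-1.0000 - (-2)·1.0000 - (-2)·3.0000) / (-10) = -0.4000
  x2 = (-3 - (-2)·-0.4000 - (-1)·1.0000 - (-4)·3.0000) / (11) = 0.8364
  x3 = (-1 - (2)·-0.4000 - (4)·0.8364 - (-4)·3.0000) / (11) = 0.7686
  x4 = (-10 - (2)·-0.4000 - (3)·0.8364 - (-1)·0.7686) / (-8) = 1.3676
Iteration 2:
  x1 = (-7 - (3)·0.8364 - (-2)·0.7686 - (-2)·1.3676) / (-10) = 0.5237
  x2 = (-3 - (-2)·0.5237 - (-1)·0.7686 - (-4)·1.3676) / (11) = 0.3897
  x3 = (-1 - (2)·0.5237 - (4)·0.3897 - (-4)·1.3676) / (11) = 0.1695
  x4 = (-10 - (2)·0.5237 - (3)·0.3897 - (-1)·0.1695) / (-8) = 1.5059
Change: (0.9237, -0.4467, -0.5991, 0.1383) → max |·| = 0.9237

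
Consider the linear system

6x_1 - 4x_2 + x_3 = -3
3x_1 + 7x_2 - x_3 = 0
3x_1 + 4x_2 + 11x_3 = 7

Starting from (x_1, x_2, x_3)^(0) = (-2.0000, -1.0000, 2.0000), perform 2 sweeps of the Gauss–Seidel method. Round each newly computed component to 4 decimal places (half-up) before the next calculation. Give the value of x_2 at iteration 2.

Iteration 1:
  x_1 = (-3 - (-4)·-1.0000 - (1)·2.0000) / (6) = -1.5000
  x_2 = (0 - (3)·-1.5000 - (-1)·2.0000) / (7) = 0.9286
  x_3 = (7 - (3)·-1.5000 - (4)·0.9286) / (11) = 0.7078
Iteration 2:
  x_1 = (-3 - (-4)·0.9286 - (1)·0.7078) / (6) = 0.0011
  x_2 = (0 - (3)·0.0011 - (-1)·0.7078) / (7) = 0.1006
  x_3 = (7 - (3)·0.0011 - (4)·0.1006) / (11) = 0.5995

0.1006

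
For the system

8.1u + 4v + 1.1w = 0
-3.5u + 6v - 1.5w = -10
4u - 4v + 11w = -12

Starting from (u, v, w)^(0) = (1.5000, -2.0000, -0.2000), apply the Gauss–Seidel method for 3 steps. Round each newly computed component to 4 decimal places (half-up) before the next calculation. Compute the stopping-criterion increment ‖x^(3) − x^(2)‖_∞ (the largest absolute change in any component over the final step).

0.2817

Iteration 1:
  u = (0 - (4)·-2.0000 - (1.1)·-0.2000) / (8.1) = 1.0148
  v = (-10 - (-3.5)·1.0148 - (-1.5)·-0.2000) / (6) = -1.1247
  w = (-12 - (4)·1.0148 - (-4)·-1.1247) / (11) = -1.8689
Iteration 2:
  u = (0 - (4)·-1.1247 - (1.1)·-1.8689) / (8.1) = 0.8092
  v = (-10 - (-3.5)·0.8092 - (-1.5)·-1.8689) / (6) = -1.6619
  w = (-12 - (4)·0.8092 - (-4)·-1.6619) / (11) = -1.9895
Iteration 3:
  u = (0 - (4)·-1.6619 - (1.1)·-1.9895) / (8.1) = 1.0909
  v = (-10 - (-3.5)·1.0909 - (-1.5)·-1.9895) / (6) = -1.5277
  w = (-12 - (4)·1.0909 - (-4)·-1.5277) / (11) = -2.0431
Change: (0.2817, 0.1342, -0.0536) → max |·| = 0.2817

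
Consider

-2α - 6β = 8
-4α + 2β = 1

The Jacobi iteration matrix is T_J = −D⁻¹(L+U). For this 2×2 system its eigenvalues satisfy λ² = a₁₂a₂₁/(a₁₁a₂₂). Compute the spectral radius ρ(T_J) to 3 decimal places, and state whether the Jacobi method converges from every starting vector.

2.449

a₁₂a₂₁/(a₁₁a₂₂) = (-6)·(-4) / ((-2)·(2)) = -6.000000
ρ = √|-6.000000| = √6.000000 = 2.449
ρ > 1, so Jacobi diverges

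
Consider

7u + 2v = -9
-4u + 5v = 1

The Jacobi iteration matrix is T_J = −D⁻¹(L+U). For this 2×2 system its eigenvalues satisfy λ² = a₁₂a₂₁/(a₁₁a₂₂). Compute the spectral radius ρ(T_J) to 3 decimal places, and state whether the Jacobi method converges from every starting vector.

a₁₂a₂₁/(a₁₁a₂₂) = (2)·(-4) / ((7)·(5)) = -0.228571
ρ = √|-0.228571| = √0.228571 = 0.478
ρ < 1, so Jacobi converges

0.478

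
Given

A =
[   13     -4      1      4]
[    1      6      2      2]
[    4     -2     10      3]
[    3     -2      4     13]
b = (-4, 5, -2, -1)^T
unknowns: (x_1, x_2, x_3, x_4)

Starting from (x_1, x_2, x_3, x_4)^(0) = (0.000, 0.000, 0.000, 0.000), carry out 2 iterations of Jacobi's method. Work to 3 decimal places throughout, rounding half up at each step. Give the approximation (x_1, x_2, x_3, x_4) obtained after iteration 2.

Iteration 1:
  x_1 = (-4 - (-4)·0.000 - (1)·0.000 - (4)·0.000) / (13) = -0.308
  x_2 = (5 - (1)·0.000 - (2)·0.000 - (2)·0.000) / (6) = 0.833
  x_3 = (-2 - (4)·0.000 - (-2)·0.000 - (3)·0.000) / (10) = -0.200
  x_4 = (-1 - (3)·0.000 - (-2)·0.000 - (4)·0.000) / (13) = -0.077
Iteration 2:
  x_1 = (-4 - (-4)·0.833 - (1)·-0.200 - (4)·-0.077) / (13) = -0.012
  x_2 = (5 - (1)·-0.308 - (2)·-0.200 - (2)·-0.077) / (6) = 0.977
  x_3 = (-2 - (4)·-0.308 - (-2)·0.833 - (3)·-0.077) / (10) = 0.113
  x_4 = (-1 - (3)·-0.308 - (-2)·0.833 - (4)·-0.200) / (13) = 0.184

(-0.012, 0.977, 0.113, 0.184)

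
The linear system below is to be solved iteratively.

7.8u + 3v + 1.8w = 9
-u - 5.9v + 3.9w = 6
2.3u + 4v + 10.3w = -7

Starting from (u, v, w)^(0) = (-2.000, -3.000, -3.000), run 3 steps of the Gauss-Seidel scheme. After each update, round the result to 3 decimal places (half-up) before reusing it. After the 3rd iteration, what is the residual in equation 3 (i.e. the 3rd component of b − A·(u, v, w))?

0.000

Iteration 1:
  u = (9 - (3)·-3.000 - (1.8)·-3.000) / (7.8) = 3.000
  v = (6 - (-1)·3.000 - (3.9)·-3.000) / (-5.9) = -3.508
  w = (-7 - (2.3)·3.000 - (4)·-3.508) / (10.3) = 0.013
Iteration 2:
  u = (9 - (3)·-3.508 - (1.8)·0.013) / (7.8) = 2.500
  v = (6 - (-1)·2.500 - (3.9)·0.013) / (-5.9) = -1.432
  w = (-7 - (2.3)·2.500 - (4)·-1.432) / (10.3) = -0.682
Iteration 3:
  u = (9 - (3)·-1.432 - (1.8)·-0.682) / (7.8) = 1.862
  v = (6 - (-1)·1.862 - (3.9)·-0.682) / (-5.9) = -1.783
  w = (-7 - (2.3)·1.862 - (4)·-1.783) / (10.3) = -0.403
Residual b − A·x = (0.551, -1.086, 0.000)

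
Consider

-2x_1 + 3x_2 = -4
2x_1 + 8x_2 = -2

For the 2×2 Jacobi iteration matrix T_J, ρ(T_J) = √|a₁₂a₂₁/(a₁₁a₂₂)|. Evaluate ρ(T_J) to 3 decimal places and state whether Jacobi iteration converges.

0.612

a₁₂a₂₁/(a₁₁a₂₂) = (3)·(2) / ((-2)·(8)) = -0.375000
ρ = √|-0.375000| = √0.375000 = 0.612
ρ < 1, so Jacobi converges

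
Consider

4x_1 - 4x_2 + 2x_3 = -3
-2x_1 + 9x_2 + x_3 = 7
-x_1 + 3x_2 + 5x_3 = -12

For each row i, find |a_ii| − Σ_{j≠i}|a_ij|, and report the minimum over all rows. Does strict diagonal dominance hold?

row 1: |4| − (4+2) = -2
row 2: |9| − (2+1) = 6
row 3: |5| − (1+3) = 1
minimum over rows = -2 → not strictly diagonally dominant

-2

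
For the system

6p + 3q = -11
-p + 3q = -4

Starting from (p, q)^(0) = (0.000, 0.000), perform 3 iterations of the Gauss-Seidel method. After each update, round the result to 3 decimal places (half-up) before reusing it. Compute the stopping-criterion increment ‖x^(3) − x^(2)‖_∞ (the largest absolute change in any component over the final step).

0.162

Iteration 1:
  p = (-11 - (3)·0.000) / (6) = -1.833
  q = (-4 - (-1)·-1.833) / (3) = -1.944
Iteration 2:
  p = (-11 - (3)·-1.944) / (6) = -0.861
  q = (-4 - (-1)·-0.861) / (3) = -1.620
Iteration 3:
  p = (-11 - (3)·-1.620) / (6) = -1.023
  q = (-4 - (-1)·-1.023) / (3) = -1.674
Change: (-0.162, -0.054) → max |·| = 0.162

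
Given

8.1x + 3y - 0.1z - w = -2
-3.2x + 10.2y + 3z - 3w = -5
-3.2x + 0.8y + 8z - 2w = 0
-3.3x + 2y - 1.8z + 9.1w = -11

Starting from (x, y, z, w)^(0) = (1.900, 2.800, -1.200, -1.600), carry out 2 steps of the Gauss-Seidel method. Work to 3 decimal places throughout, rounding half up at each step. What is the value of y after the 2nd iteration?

Iteration 1:
  x = (-2 - (3)·2.800 - (-0.1)·-1.200 - (-1)·-1.600) / (8.1) = -1.496
  y = (-5 - (-3.2)·-1.496 - (3)·-1.200 - (-3)·-1.600) / (10.2) = -1.077
  z = (0 - (-3.2)·-1.496 - (0.8)·-1.077 - (-2)·-1.600) / (8) = -0.891
  w = (-11 - (-3.3)·-1.496 - (2)·-1.077 - (-1.8)·-0.891) / (9.1) = -1.691
Iteration 2:
  x = (-2 - (3)·-1.077 - (-0.1)·-0.891 - (-1)·-1.691) / (8.1) = -0.068
  y = (-5 - (-3.2)·-0.068 - (3)·-0.891 - (-3)·-1.691) / (10.2) = -0.747
  z = (0 - (-3.2)·-0.068 - (0.8)·-0.747 - (-2)·-1.691) / (8) = -0.375
  w = (-11 - (-3.3)·-0.068 - (2)·-0.747 - (-1.8)·-0.375) / (9.1) = -1.143

-0.747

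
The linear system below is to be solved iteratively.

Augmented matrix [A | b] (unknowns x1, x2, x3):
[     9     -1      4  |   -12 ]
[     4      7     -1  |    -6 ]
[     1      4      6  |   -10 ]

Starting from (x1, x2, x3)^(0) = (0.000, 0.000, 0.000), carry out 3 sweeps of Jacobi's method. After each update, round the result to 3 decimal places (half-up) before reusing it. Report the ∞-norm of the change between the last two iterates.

0.456

Iteration 1:
  x1 = (-12 - (-1)·0.000 - (4)·0.000) / (9) = -1.333
  x2 = (-6 - (4)·0.000 - (-1)·0.000) / (7) = -0.857
  x3 = (-10 - (1)·0.000 - (4)·0.000) / (6) = -1.667
Iteration 2:
  x1 = (-12 - (-1)·-0.857 - (4)·-1.667) / (9) = -0.688
  x2 = (-6 - (4)·-1.333 - (-1)·-1.667) / (7) = -0.334
  x3 = (-10 - (1)·-1.333 - (4)·-0.857) / (6) = -0.873
Iteration 3:
  x1 = (-12 - (-1)·-0.334 - (4)·-0.873) / (9) = -0.982
  x2 = (-6 - (4)·-0.688 - (-1)·-0.873) / (7) = -0.589
  x3 = (-10 - (1)·-0.688 - (4)·-0.334) / (6) = -1.329
Change: (-0.294, -0.255, -0.456) → max |·| = 0.456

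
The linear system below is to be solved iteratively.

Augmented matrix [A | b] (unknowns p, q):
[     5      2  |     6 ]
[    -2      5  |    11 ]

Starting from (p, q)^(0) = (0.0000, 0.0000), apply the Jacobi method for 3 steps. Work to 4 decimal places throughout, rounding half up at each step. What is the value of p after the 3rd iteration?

Iteration 1:
  p = (6 - (2)·0.0000) / (5) = 1.2000
  q = (11 - (-2)·0.0000) / (5) = 2.2000
Iteration 2:
  p = (6 - (2)·2.2000) / (5) = 0.3200
  q = (11 - (-2)·1.2000) / (5) = 2.6800
Iteration 3:
  p = (6 - (2)·2.6800) / (5) = 0.1280
  q = (11 - (-2)·0.3200) / (5) = 2.3280

0.1280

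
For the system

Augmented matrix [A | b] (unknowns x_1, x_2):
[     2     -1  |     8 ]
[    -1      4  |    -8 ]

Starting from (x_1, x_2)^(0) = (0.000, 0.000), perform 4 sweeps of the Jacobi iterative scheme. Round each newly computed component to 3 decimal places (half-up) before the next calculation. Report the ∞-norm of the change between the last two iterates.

0.125

Iteration 1:
  x_1 = (8 - (-1)·0.000) / (2) = 4.000
  x_2 = (-8 - (-1)·0.000) / (4) = -2.000
Iteration 2:
  x_1 = (8 - (-1)·-2.000) / (2) = 3.000
  x_2 = (-8 - (-1)·4.000) / (4) = -1.000
Iteration 3:
  x_1 = (8 - (-1)·-1.000) / (2) = 3.500
  x_2 = (-8 - (-1)·3.000) / (4) = -1.250
Iteration 4:
  x_1 = (8 - (-1)·-1.250) / (2) = 3.375
  x_2 = (-8 - (-1)·3.500) / (4) = -1.125
Change: (-0.125, 0.125) → max |·| = 0.125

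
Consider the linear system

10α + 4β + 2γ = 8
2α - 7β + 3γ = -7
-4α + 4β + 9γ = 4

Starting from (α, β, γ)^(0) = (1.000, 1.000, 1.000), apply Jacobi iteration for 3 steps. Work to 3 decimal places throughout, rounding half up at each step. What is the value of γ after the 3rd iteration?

Iteration 1:
  α = (8 - (4)·1.000 - (2)·1.000) / (10) = 0.200
  β = (-7 - (2)·1.000 - (3)·1.000) / (-7) = 1.714
  γ = (4 - (-4)·1.000 - (4)·1.000) / (9) = 0.444
Iteration 2:
  α = (8 - (4)·1.714 - (2)·0.444) / (10) = 0.026
  β = (-7 - (2)·0.200 - (3)·0.444) / (-7) = 1.247
  γ = (4 - (-4)·0.200 - (4)·1.714) / (9) = -0.228
Iteration 3:
  α = (8 - (4)·1.247 - (2)·-0.228) / (10) = 0.347
  β = (-7 - (2)·0.026 - (3)·-0.228) / (-7) = 0.910
  γ = (4 - (-4)·0.026 - (4)·1.247) / (9) = -0.098

-0.098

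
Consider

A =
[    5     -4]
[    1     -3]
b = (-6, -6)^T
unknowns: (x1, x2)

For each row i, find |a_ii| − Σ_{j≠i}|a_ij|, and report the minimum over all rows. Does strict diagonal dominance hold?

1

row 1: |5| − (4) = 1
row 2: |-3| − (1) = 2
minimum over rows = 1 → strictly diagonally dominant (convergence guaranteed)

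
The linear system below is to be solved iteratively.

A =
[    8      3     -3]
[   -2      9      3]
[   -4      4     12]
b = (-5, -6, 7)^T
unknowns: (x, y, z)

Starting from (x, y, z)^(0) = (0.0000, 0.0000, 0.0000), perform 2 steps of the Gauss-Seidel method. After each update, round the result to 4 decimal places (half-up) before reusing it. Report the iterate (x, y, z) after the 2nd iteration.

Iteration 1:
  x = (-5 - (3)·0.0000 - (-3)·0.0000) / (8) = -0.6250
  y = (-6 - (-2)·-0.6250 - (3)·0.0000) / (9) = -0.8056
  z = (7 - (-4)·-0.6250 - (4)·-0.8056) / (12) = 0.6435
Iteration 2:
  x = (-5 - (3)·-0.8056 - (-3)·0.6435) / (8) = -0.0816
  y = (-6 - (-2)·-0.0816 - (3)·0.6435) / (9) = -0.8993
  z = (7 - (-4)·-0.0816 - (4)·-0.8993) / (12) = 0.8559

(-0.0816, -0.8993, 0.8559)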